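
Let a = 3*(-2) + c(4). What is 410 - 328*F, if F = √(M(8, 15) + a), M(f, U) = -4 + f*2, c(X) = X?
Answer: 410 - 328*√10 ≈ -627.23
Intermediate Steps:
M(f, U) = -4 + 2*f
a = -2 (a = 3*(-2) + 4 = -6 + 4 = -2)
F = √10 (F = √((-4 + 2*8) - 2) = √((-4 + 16) - 2) = √(12 - 2) = √10 ≈ 3.1623)
410 - 328*F = 410 - 328*√10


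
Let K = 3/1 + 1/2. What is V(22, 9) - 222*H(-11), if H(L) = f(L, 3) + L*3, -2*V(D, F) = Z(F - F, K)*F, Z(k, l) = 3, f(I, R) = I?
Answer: 19509/2 ≈ 9754.5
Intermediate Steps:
K = 7/2 (K = 3*1 + 1*(½) = 3 + ½ = 7/2 ≈ 3.5000)
V(D, F) = -3*F/2
H(L) = 4*L (H(L) = L + L*3 = L + 3*L = 4*L)
V(22, 9) - 222*H(-11) = -3/2*9 - 888*(-11) = -27/2 - 222*(-44) = -27/2 + 9768 = 19509/2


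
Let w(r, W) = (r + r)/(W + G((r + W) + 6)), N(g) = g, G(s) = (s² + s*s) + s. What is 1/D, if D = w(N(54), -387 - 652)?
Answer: 159572/9 ≈ 17730.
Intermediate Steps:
G(s) = s + 2*s² (G(s) = (s² + s²) + s = 2*s² + s = s + 2*s²)
w(r, W) = 2*r/(W + (6 + W + r)*(13 + 2*W + 2*r)) (w(r, W) = (r + r)/(W + ((r + W) + 6)*(1 + 2*((r + W) + 6))) = (2*r)/(W + ((W + r) + 6)*(1 + 2*((W + r) + 6))) = (2*r)/(W + (6 + W + r)*(1 + 2*(6 + W + r))) = (2*r)/(W + (6 + W + r)*(1 + (12 + 2*W + 2*r))) = (2*r)/(W + (6 + W + r)*(13 + 2*W + 2*r)) = 2*r/(W + (6 + W + r)*(13 + 2*W + 2*r)))
D = 9/159572 (D = 2*54/((-387 - 652) + (6 + (-387 - 652) + 54)*(13 + 2*(-387 - 652) + 2*54)) = 2*54/(-1039 + (6 - 1039 + 54)*(13 + 2*(-1039) + 108)) = 2*54/(-1039 - 979*(13 - 2078 + 108)) = 2*54/(-1039 - 979*(-1957)) = 2*54/(-1039 + 1915903) = 2*54/1914864 = 2*54*(1/1914864) = 9/159572 ≈ 5.6401e-5)
1/D = 1/(9/159572) = 159572/9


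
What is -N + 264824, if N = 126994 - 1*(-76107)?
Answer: 61723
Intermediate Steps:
N = 203101 (N = 126994 + 76107 = 203101)
-N + 264824 = -1*203101 + 264824 = -203101 + 264824 = 61723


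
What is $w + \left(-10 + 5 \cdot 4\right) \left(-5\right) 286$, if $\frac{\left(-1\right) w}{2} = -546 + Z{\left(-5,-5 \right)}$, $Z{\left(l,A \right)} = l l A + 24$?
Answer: $-13006$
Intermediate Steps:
$Z{\left(l,A \right)} = 24 + A l^{2}$ ($Z{\left(l,A \right)} = l^{2} A + 24 = A l^{2} + 24 = 24 + A l^{2}$)
$w = 1294$ ($w = - 2 \left(-546 + \left(24 - 5 \left(-5\right)^{2}\right)\right) = - 2 \left(-546 + \left(24 - 125\right)\right) = - 2 \left(-546 - 101\right) = \left(-2\right) \left(-647\right) = 1294$)
$w + \left(-10 + 5 \cdot 4\right) \left(-5\right) 286 = 1294 + \left(-10 + 5 \cdot 4\right) \left(-5\right) 286 = 1294 + \left(-10 + 20\right) \left(-5\right) 286 = 1294 + 10 \left(-5\right) 286 = 1294 - 14300 = -13006$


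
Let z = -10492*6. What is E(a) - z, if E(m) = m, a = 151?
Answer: 63103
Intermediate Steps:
z = -62952
E(a) - z = 151 - 1*(-62952) = 151 + 62952 = 63103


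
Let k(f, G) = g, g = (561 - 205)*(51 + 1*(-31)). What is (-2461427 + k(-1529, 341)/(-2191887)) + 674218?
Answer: -3917360180503/2191887 ≈ -1.7872e+6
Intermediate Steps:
g = 7120 (g = 356*(51 - 31) = 356*20 = 7120)
k(f, G) = 7120
(-2461427 + k(-1529, 341)/(-2191887)) + 674218 = (-2461427 + 7120/(-2191887)) + 674218 = (-2461427 + 7120*(-1/2191887)) + 674218 = (-2461427 - 7120/2191887) + 674218 = -5395169849869/2191887 + 674218 = -3917360180503/2191887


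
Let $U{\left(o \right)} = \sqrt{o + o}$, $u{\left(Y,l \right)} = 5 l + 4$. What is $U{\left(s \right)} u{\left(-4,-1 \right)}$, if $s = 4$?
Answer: $- 2 \sqrt{2} \approx -2.8284$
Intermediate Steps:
$u{\left(Y,l \right)} = 4 + 5 l$
$U{\left(o \right)} = \sqrt{2} \sqrt{o}$ ($U{\left(o \right)} = \sqrt{2 o} = \sqrt{2} \sqrt{o}$)
$U{\left(s \right)} u{\left(-4,-1 \right)} = \sqrt{2} \sqrt{4} \left(4 + 5 \left(-1\right)\right) = \sqrt{2} \cdot 2 \left(4 - 5\right) = 2 \sqrt{2} \left(-1\right) = - 2 \sqrt{2}$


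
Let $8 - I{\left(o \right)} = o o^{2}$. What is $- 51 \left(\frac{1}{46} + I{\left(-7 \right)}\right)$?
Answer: $- \frac{823497}{46} \approx -17902.0$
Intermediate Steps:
$I{\left(o \right)} = 8 - o^{3}$ ($I{\left(o \right)} = 8 - o o^{2} = 8 - o^{3}$)
$- 51 \left(\frac{1}{46} + I{\left(-7 \right)}\right) = - 51 \left(\frac{1}{46} + \left(8 - \left(-7\right)^{3}\right)\right) = - 51 \left(\frac{1}{46} + \left(8 - -343\right)\right) = - 51 \left(\frac{1}{46} + \left(8 + 343\right)\right) = - 51 \left(\frac{1}{46} + 351\right) = \left(-51\right) \frac{16147}{46} = - \frac{823497}{46}$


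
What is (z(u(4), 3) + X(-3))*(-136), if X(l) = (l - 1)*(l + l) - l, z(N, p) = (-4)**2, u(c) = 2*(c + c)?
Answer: -5848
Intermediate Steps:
u(c) = 4*c (u(c) = 2*(2*c) = 4*c)
z(N, p) = 16
X(l) = -l + 2*l*(-1 + l) (X(l) = (-1 + l)*(2*l) - l = 2*l*(-1 + l) - l = -l + 2*l*(-1 + l))
(z(u(4), 3) + X(-3))*(-136) = (16 - 3*(-3 + 2*(-3)))*(-136) = (16 - 3*(-3 - 6))*(-136) = (16 - 3*(-9))*(-136) = (16 + 27)*(-136) = 43*(-136) = -5848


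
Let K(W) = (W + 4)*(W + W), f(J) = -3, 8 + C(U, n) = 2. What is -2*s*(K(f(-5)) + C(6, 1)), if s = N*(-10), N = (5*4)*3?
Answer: -14400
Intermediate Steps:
C(U, n) = -6 (C(U, n) = -8 + 2 = -6)
K(W) = 2*W*(4 + W) (K(W) = (4 + W)*(2*W) = 2*W*(4 + W))
N = 60 (N = 20*3 = 60)
s = -600 (s = 60*(-10) = -600)
-2*s*(K(f(-5)) + C(6, 1)) = -(-1200)*(2*(-3)*(4 - 3) - 6) = -(-1200)*(2*(-3)*1 - 6) = -(-1200)*(-6 - 6) = -(-1200)*(-12) = -2*7200 = -14400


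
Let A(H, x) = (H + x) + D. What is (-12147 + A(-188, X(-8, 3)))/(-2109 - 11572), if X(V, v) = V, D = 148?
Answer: 12195/13681 ≈ 0.89138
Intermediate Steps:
A(H, x) = 148 + H + x (A(H, x) = (H + x) + 148 = 148 + H + x)
(-12147 + A(-188, X(-8, 3)))/(-2109 - 11572) = (-12147 + (148 - 188 - 8))/(-2109 - 11572) = (-12147 - 48)/(-13681) = -12195*(-1/13681) = 12195/13681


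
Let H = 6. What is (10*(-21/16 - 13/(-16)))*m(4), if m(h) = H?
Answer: -30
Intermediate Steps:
m(h) = 6
(10*(-21/16 - 13/(-16)))*m(4) = (10*(-21/16 - 13/(-16)))*6 = (10*(-21*1/16 - 13*(-1/16)))*6 = (10*(-21/16 + 13/16))*6 = (10*(-1/2))*6 = -5*6 = -30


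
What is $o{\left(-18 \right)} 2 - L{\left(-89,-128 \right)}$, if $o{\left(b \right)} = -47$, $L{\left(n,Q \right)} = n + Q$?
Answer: $123$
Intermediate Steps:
$L{\left(n,Q \right)} = Q + n$
$o{\left(-18 \right)} 2 - L{\left(-89,-128 \right)} = \left(-47\right) 2 - \left(-128 - 89\right) = -94 - -217 = -94 + 217 = 123$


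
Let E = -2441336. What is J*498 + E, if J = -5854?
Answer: -5356628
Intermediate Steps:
J*498 + E = -5854*498 - 2441336 = -2915292 - 2441336 = -5356628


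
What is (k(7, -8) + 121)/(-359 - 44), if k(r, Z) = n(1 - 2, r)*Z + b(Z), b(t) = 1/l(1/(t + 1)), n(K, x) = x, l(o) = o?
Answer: -58/403 ≈ -0.14392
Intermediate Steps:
b(t) = 1 + t (b(t) = 1/(1/(t + 1)) = 1/(1/(1 + t)) = 1 + t)
k(r, Z) = 1 + Z + Z*r (k(r, Z) = r*Z + (1 + Z) = Z*r + (1 + Z) = 1 + Z + Z*r)
(k(7, -8) + 121)/(-359 - 44) = ((1 - 8 - 8*7) + 121)/(-359 - 44) = ((1 - 8 - 56) + 121)/(-403) = (-63 + 121)*(-1/403) = 58*(-1/403) = -58/403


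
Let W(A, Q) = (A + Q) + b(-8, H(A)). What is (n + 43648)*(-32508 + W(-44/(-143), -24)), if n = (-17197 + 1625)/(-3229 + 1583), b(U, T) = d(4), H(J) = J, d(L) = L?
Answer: -15193397857400/10699 ≈ -1.4201e+9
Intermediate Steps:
b(U, T) = 4
n = 7786/823 (n = -15572/(-1646) = -15572*(-1/1646) = 7786/823 ≈ 9.4605)
W(A, Q) = 4 + A + Q (W(A, Q) = (A + Q) + 4 = 4 + A + Q)
(n + 43648)*(-32508 + W(-44/(-143), -24)) = (7786/823 + 43648)*(-32508 + (4 - 44/(-143) - 24)) = 35930090*(-32508 + (4 - 44*(-1/143) - 24))/823 = 35930090*(-32508 + (4 + 4/13 - 24))/823 = 35930090*(-32508 - 256/13)/823 = (35930090/823)*(-422860/13) = -15193397857400/10699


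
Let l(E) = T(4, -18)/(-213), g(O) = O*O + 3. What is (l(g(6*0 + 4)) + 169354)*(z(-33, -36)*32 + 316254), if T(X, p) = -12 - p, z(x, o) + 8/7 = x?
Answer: 26526798329160/497 ≈ 5.3374e+10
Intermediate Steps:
g(O) = 3 + O² (g(O) = O² + 3 = 3 + O²)
z(x, o) = -8/7 + x
l(E) = -2/71 (l(E) = (-12 - 1*(-18))/(-213) = (-12 + 18)*(-1/213) = 6*(-1/213) = -2/71)
(l(g(6*0 + 4)) + 169354)*(z(-33, -36)*32 + 316254) = (-2/71 + 169354)*((-8/7 - 33)*32 + 316254) = 12024132*(-239/7*32 + 316254)/71 = 12024132*(-7648/7 + 316254)/71 = (12024132/71)*(2206130/7) = 26526798329160/497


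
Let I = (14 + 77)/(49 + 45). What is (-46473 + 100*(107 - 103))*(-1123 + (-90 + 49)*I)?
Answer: 5035456389/94 ≈ 5.3569e+7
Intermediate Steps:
I = 91/94 ≈ 0.96809
(-46473 + 100*(107 - 103))*(-1123 + (-90 + 49)*I) = (-46473 + 100*(107 - 103))*(-1123 + (-90 + 49)*(91/94)) = (-46473 + 100*4)*(-1123 - 41*91/94) = (-46473 + 400)*(-1123 - 3731/94) = -46073*(-109293/94) = 5035456389/94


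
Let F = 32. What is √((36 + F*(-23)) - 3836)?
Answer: 18*I*√14 ≈ 67.35*I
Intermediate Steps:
√((36 + F*(-23)) - 3836) = √((36 + 32*(-23)) - 3836) = √((36 - 736) - 3836) = √(-700 - 3836) = √(-4536) = 18*I*√14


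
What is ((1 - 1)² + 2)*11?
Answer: 22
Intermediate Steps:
((1 - 1)² + 2)*11 = (0² + 2)*11 = (0 + 2)*11 = 2*11 = 22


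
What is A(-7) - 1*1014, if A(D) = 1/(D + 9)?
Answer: -2027/2 ≈ -1013.5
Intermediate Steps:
A(D) = 1/(9 + D)
A(-7) - 1*1014 = 1/(9 - 7) - 1*1014 = 1/2 - 1014 = ½ - 1014 = -2027/2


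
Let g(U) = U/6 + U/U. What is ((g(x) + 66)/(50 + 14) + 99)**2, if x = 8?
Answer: 369139369/36864 ≈ 10014.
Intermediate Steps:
g(U) = 1 + U/6 (g(U) = U*(1/6) + 1 = U/6 + 1 = 1 + U/6)
((g(x) + 66)/(50 + 14) + 99)**2 = (((1 + (1/6)*8) + 66)/(50 + 14) + 99)**2 = (((1 + 4/3) + 66)/64 + 99)**2 = ((7/3 + 66)*(1/64) + 99)**2 = ((205/3)*(1/64) + 99)**2 = (205/192 + 99)**2 = (19213/192)**2 = 369139369/36864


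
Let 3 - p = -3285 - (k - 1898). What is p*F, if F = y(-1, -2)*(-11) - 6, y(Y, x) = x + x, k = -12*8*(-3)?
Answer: 63764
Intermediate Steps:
k = 288 (k = -96*(-3) = 288)
y(Y, x) = 2*x
p = 1678 (p = 3 - (-3285 - (288 - 1898)) = 3 - (-3285 - 1*(-1610)) = 3 - (-3285 + 1610) = 3 - 1*(-1675) = 3 + 1675 = 1678)
F = 38 (F = (2*(-2))*(-11) - 6 = -4*(-11) - 6 = 44 - 6 = 38)
p*F = 1678*38 = 63764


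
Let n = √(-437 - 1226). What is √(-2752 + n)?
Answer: √(-2752 + I*√1663) ≈ 0.3887 + 52.461*I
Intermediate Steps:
n = I*√1663 (n = √(-1663) = I*√1663 ≈ 40.78*I)
√(-2752 + n) = √(-2752 + I*√1663)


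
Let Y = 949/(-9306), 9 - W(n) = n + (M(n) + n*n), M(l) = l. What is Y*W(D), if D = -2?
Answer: -949/1034 ≈ -0.91780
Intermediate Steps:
W(n) = 9 - n**2 - 2*n (W(n) = 9 - (n + (n + n*n)) = 9 - (n + (n + n**2)) = 9 - (n**2 + 2*n) = 9 + (-n**2 - 2*n) = 9 - n**2 - 2*n)
Y = -949/9306 (Y = 949*(-1/9306) = -949/9306 ≈ -0.10198)
Y*W(D) = -949*(9 - 1*(-2)**2 - 2*(-2))/9306 = -949*(9 - 1*4 + 4)/9306 = -949*(9 - 4 + 4)/9306 = -949/9306*9 = -949/1034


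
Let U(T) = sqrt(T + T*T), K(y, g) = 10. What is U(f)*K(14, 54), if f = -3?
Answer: 10*sqrt(6) ≈ 24.495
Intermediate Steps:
U(T) = sqrt(T + T**2)
U(f)*K(14, 54) = sqrt(-3*(1 - 3))*10 = sqrt(-3*(-2))*10 = sqrt(6)*10 = 10*sqrt(6)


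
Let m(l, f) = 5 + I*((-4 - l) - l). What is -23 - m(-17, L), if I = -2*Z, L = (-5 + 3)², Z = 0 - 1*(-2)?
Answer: 92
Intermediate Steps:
Z = 2 (Z = 0 + 2 = 2)
L = 4 (L = (-2)² = 4)
I = -4 (I = -2*2 = -4)
m(l, f) = 21 + 8*l (m(l, f) = 5 - 4*((-4 - l) - l) = 5 - 4*(-4 - 2*l) = 5 + (16 + 8*l) = 21 + 8*l)
-23 - m(-17, L) = -23 - (21 + 8*(-17)) = -23 - (21 - 136) = -23 - 1*(-115) = -23 + 115 = 92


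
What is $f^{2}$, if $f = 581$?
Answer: $337561$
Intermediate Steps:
$f^{2} = 581^{2} = 337561$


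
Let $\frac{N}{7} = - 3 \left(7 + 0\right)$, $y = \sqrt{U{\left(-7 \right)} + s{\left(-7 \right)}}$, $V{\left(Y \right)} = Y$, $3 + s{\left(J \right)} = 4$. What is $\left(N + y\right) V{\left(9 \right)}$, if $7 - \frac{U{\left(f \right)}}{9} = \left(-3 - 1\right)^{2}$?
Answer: $-1323 + 36 i \sqrt{5} \approx -1323.0 + 80.498 i$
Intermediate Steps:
$s{\left(J \right)} = 1$ ($s{\left(J \right)} = -3 + 4 = 1$)
$U{\left(f \right)} = -81$ ($U{\left(f \right)} = 63 - 9 \left(-3 - 1\right)^{2} = 63 - 9 \left(-4\right)^{2} = 63 - 144 = -81$)
$y = 4 i \sqrt{5}$ ($y = \sqrt{-81 + 1} = \sqrt{-80} = 4 i \sqrt{5} \approx 8.9443 i$)
$N = -147$ ($N = 7 \left(- 3 \left(7 + 0\right)\right) = 7 \left(\left(-3\right) 7\right) = 7 \left(-21\right) = -147$)
$\left(N + y\right) V{\left(9 \right)} = \left(-147 + 4 i \sqrt{5}\right) 9 = -1323 + 36 i \sqrt{5}$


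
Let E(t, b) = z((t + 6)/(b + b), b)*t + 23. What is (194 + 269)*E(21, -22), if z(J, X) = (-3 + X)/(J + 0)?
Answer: 3660941/9 ≈ 4.0677e+5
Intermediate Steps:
z(J, X) = (-3 + X)/J
E(t, b) = 23 + 2*b*t*(-3 + b)/(6 + t) (E(t, b) = ((-3 + b)/(((t + 6)/(b + b))))*t + 23 = ((-3 + b)/(((6 + t)/((2*b)))))*t + 23 = ((-3 + b)/(((6 + t)*(1/(2*b)))))*t + 23 = ((-3 + b)/(((6 + t)/(2*b))))*t + 23 = ((2*b/(6 + t))*(-3 + b))*t + 23 = (2*b*(-3 + b)/(6 + t))*t + 23 = 2*b*t*(-3 + b)/(6 + t) + 23 = 23 + 2*b*t*(-3 + b)/(6 + t))
(194 + 269)*E(21, -22) = (194 + 269)*((138 + 23*21 + 2*(-22)*21*(-3 - 22))/(6 + 21)) = 463*((138 + 483 + 2*(-22)*21*(-25))/27) = 463*((138 + 483 + 23100)/27) = 463*((1/27)*23721) = 463*(7907/9) = 3660941/9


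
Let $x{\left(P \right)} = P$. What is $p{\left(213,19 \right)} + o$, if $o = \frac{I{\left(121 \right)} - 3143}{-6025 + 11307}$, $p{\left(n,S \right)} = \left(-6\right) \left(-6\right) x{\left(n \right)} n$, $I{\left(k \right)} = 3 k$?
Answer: $\frac{31032386}{19} \approx 1.6333 \cdot 10^{6}$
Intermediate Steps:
$p{\left(n,S \right)} = 36 n^{2}$ ($p{\left(n,S \right)} = \left(-6\right) \left(-6\right) n n = 36 n^{2}$)
$o = - \frac{10}{19}$ ($o = \frac{3 \cdot 121 - 3143}{-6025 + 11307} = \frac{363 - 3143}{5282} = \left(-2780\right) \frac{1}{5282} = - \frac{10}{19} \approx -0.52632$)
$p{\left(213,19 \right)} + o = 36 \cdot 213^{2} - \frac{10}{19} = 36 \cdot 45369 - \frac{10}{19} = 1633284 - \frac{10}{19} = \frac{31032386}{19}$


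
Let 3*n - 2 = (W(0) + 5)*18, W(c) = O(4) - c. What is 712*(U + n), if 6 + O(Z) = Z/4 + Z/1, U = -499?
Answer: -1013176/3 ≈ -3.3773e+5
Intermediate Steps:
O(Z) = -6 + 5*Z/4 (O(Z) = -6 + (Z/4 + Z/1) = -6 + (Z*(¼) + Z*1) = -6 + (Z/4 + Z) = -6 + 5*Z/4)
W(c) = -1 - c (W(c) = (-6 + (5/4)*4) - c = (-6 + 5) - c = -1 - c)
n = 74/3 (n = ⅔ + (((-1 - 1*0) + 5)*18)/3 = ⅔ + (((-1 + 0) + 5)*18)/3 = ⅔ + ((-1 + 5)*18)/3 = ⅔ + (4*18)/3 = ⅔ + (⅓)*72 = ⅔ + 24 = 74/3 ≈ 24.667)
712*(U + n) = 712*(-499 + 74/3) = 712*(-1423/3) = -1013176/3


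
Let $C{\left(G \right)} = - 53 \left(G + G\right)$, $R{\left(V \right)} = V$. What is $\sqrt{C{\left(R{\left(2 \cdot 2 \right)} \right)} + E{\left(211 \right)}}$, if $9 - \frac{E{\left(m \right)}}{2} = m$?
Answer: $6 i \sqrt{23} \approx 28.775 i$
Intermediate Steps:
$E{\left(m \right)} = 18 - 2 m$
$C{\left(G \right)} = - 106 G$ ($C{\left(G \right)} = - 53 \cdot 2 G = - 106 G$)
$\sqrt{C{\left(R{\left(2 \cdot 2 \right)} \right)} + E{\left(211 \right)}} = \sqrt{- 106 \cdot 2 \cdot 2 + \left(18 - 422\right)} = \sqrt{\left(-106\right) 4 + \left(18 - 422\right)} = \sqrt{-424 - 404} = \sqrt{-828} = 6 i \sqrt{23}$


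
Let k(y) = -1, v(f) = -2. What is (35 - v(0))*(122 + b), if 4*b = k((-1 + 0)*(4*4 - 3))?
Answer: 18019/4 ≈ 4504.8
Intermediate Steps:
b = -¼ (b = (¼)*(-1) = -¼ ≈ -0.25000)
(35 - v(0))*(122 + b) = (35 - 1*(-2))*(122 - ¼) = (35 + 2)*(487/4) = 37*(487/4) = 18019/4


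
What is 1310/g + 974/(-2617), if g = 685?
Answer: 552216/358529 ≈ 1.5402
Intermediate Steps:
1310/g + 974/(-2617) = 1310/685 + 974/(-2617) = 1310*(1/685) + 974*(-1/2617) = 262/137 - 974/2617 = 552216/358529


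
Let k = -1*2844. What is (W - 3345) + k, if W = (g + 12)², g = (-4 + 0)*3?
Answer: -6189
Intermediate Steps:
k = -2844
g = -12 (g = -4*3 = -12)
W = 0 (W = (-12 + 12)² = 0² = 0)
(W - 3345) + k = (0 - 3345) - 2844 = -3345 - 2844 = -6189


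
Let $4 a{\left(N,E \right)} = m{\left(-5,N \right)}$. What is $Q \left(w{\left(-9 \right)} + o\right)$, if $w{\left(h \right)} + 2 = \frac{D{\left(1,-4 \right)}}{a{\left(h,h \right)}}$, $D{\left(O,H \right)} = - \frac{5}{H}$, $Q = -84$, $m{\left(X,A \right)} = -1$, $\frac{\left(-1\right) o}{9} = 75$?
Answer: $57288$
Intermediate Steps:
$o = -675$ ($o = \left(-9\right) 75 = -675$)
$a{\left(N,E \right)} = - \frac{1}{4}$ ($a{\left(N,E \right)} = \frac{1}{4} \left(-1\right) = - \frac{1}{4}$)
$w{\left(h \right)} = -7$ ($w{\left(h \right)} = -2 + \frac{\left(-5\right) \frac{1}{-4}}{- \frac{1}{4}} = -2 + \left(-5\right) \left(- \frac{1}{4}\right) \left(-4\right) = -2 + \frac{5}{4} \left(-4\right) = -2 - 5 = -7$)
$Q \left(w{\left(-9 \right)} + o\right) = - 84 \left(-7 - 675\right) = \left(-84\right) \left(-682\right) = 57288$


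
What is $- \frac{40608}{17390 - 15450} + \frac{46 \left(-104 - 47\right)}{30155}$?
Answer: $- \frac{61900474}{2925035} \approx -21.162$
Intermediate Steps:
$- \frac{40608}{17390 - 15450} + \frac{46 \left(-104 - 47\right)}{30155} = - \frac{40608}{17390 - 15450} + 46 \left(-151\right) \frac{1}{30155} = - \frac{40608}{1940} - \frac{6946}{30155} = \left(-40608\right) \frac{1}{1940} - \frac{6946}{30155} = - \frac{10152}{485} - \frac{6946}{30155} = - \frac{61900474}{2925035}$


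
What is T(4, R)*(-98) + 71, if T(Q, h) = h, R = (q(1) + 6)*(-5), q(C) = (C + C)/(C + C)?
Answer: 3501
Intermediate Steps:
q(C) = 1 (q(C) = (2*C)/((2*C)) = (2*C)*(1/(2*C)) = 1)
R = -35 (R = (1 + 6)*(-5) = 7*(-5) = -35)
T(4, R)*(-98) + 71 = -35*(-98) + 71 = 3430 + 71 = 3501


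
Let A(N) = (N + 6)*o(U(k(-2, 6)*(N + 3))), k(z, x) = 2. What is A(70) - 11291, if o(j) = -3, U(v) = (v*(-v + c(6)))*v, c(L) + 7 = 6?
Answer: -11519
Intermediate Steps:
c(L) = -1 (c(L) = -7 + 6 = -1)
U(v) = v**2*(-1 - v) (U(v) = (v*(-v - 1))*v = (v*(-1 - v))*v = v**2*(-1 - v))
A(N) = -18 - 3*N (A(N) = (N + 6)*(-3) = (6 + N)*(-3) = -18 - 3*N)
A(70) - 11291 = (-18 - 3*70) - 11291 = (-18 - 210) - 11291 = -228 - 11291 = -11519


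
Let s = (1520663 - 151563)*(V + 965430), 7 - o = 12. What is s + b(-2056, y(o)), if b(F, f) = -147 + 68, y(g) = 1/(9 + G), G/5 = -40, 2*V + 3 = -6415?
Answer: 1317376771021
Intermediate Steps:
V = -3209 (V = -3/2 + (½)*(-6415) = -3/2 - 6415/2 = -3209)
G = -200 (G = 5*(-40) = -200)
o = -5 (o = 7 - 1*12 = 7 - 12 = -5)
y(g) = -1/191 (y(g) = 1/(9 - 200) = 1/(-191) = -1/191)
b(F, f) = -79
s = 1317376771100 (s = (1520663 - 151563)*(-3209 + 965430) = 1369100*962221 = 1317376771100)
s + b(-2056, y(o)) = 1317376771100 - 79 = 1317376771021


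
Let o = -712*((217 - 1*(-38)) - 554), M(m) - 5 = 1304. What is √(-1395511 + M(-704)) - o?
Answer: -212888 + I*√1394202 ≈ -2.1289e+5 + 1180.8*I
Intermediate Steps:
M(m) = 1309 (M(m) = 5 + 1304 = 1309)
o = 212888 (o = -712*((217 + 38) - 554) = -712*(255 - 554) = -712*(-299) = 212888)
√(-1395511 + M(-704)) - o = √(-1395511 + 1309) - 1*212888 = √(-1394202) - 212888 = I*√1394202 - 212888 = -212888 + I*√1394202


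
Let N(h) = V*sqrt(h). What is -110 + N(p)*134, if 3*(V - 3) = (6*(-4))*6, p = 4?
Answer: -12170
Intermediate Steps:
V = -45 (V = 3 + ((6*(-4))*6)/3 = 3 + (-24*6)/3 = 3 + (1/3)*(-144) = 3 - 48 = -45)
N(h) = -45*sqrt(h)
-110 + N(p)*134 = -110 - 45*sqrt(4)*134 = -110 - 45*2*134 = -110 - 90*134 = -110 - 12060 = -12170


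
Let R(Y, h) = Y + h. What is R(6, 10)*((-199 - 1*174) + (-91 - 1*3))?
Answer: -7472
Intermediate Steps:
R(6, 10)*((-199 - 1*174) + (-91 - 1*3)) = (6 + 10)*((-199 - 1*174) + (-91 - 1*3)) = 16*((-199 - 174) + (-91 - 3)) = 16*(-373 - 94) = 16*(-467) = -7472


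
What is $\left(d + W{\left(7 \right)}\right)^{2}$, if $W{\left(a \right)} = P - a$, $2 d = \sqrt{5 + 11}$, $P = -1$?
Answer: $36$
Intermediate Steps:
$d = 2$ ($d = \frac{\sqrt{5 + 11}}{2} = \frac{\sqrt{16}}{2} = \frac{1}{2} \cdot 4 = 2$)
$W{\left(a \right)} = -1 - a$
$\left(d + W{\left(7 \right)}\right)^{2} = \left(2 - 8\right)^{2} = \left(-6\right)^{2} = 36$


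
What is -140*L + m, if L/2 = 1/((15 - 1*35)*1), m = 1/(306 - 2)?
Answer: 4257/304 ≈ 14.003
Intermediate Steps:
m = 1/304 ≈ 0.0032895
L = -⅒ (L = 2/(((15 - 1*35)*1)) = 2/(((15 - 35)*1)) = 2/((-20*1)) = 2/(-20) = 2*(-1/20) = -⅒ ≈ -0.10000)
-140*L + m = -140*(-⅒) + 1/304 = 14 + 1/304 = 4257/304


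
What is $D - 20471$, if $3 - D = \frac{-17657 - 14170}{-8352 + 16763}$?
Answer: $- \frac{172124521}{8411} \approx -20464.0$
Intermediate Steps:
$D = \frac{57060}{8411}$ ($D = 3 - \frac{-17657 - 14170}{-8352 + 16763} = 3 - - \frac{31827}{8411} = 3 + \frac{31827}{8411} = \frac{57060}{8411} \approx 6.784$)
$D - 20471 = \frac{57060}{8411} - 20471 = - \frac{172124521}{8411}$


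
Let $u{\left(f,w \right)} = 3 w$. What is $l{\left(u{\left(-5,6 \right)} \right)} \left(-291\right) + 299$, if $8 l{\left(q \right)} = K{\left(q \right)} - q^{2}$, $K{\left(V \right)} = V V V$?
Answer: $- \frac{400109}{2} \approx -2.0005 \cdot 10^{5}$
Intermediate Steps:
$K{\left(V \right)} = V^{3}$ ($K{\left(V \right)} = V^{2} V = V^{3}$)
$l{\left(q \right)} = - \frac{q^{2}}{8} + \frac{q^{3}}{8}$ ($l{\left(q \right)} = \frac{q^{3} - q^{2}}{8} = - \frac{q^{2}}{8} + \frac{q^{3}}{8}$)
$l{\left(u{\left(-5,6 \right)} \right)} \left(-291\right) + 299 = \frac{\left(3 \cdot 6\right)^{2} \left(-1 + 3 \cdot 6\right)}{8} \left(-291\right) + 299 = \frac{18^{2} \left(-1 + 18\right)}{8} \left(-291\right) + 299 = \frac{1}{8} \cdot 324 \cdot 17 \left(-291\right) + 299 = \frac{1377}{2} \left(-291\right) + 299 = - \frac{400707}{2} + 299 = - \frac{400109}{2}$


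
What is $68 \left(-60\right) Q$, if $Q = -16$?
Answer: $65280$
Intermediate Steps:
$68 \left(-60\right) Q = 68 \left(-60\right) \left(-16\right) = \left(-4080\right) \left(-16\right) = 65280$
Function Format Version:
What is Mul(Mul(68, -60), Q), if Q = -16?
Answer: 65280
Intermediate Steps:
Mul(Mul(68, -60), Q) = Mul(Mul(68, -60), -16) = Mul(-4080, -16) = 65280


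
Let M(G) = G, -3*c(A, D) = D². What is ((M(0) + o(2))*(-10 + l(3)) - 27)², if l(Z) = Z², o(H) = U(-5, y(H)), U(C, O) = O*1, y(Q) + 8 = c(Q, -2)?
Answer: 2809/9 ≈ 312.11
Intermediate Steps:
c(A, D) = -D²/3
y(Q) = -28/3 (y(Q) = -8 - ⅓*(-2)² = -8 - ⅓*4 = -8 - 4/3 = -28/3)
U(C, O) = O
o(H) = -28/3
((M(0) + o(2))*(-10 + l(3)) - 27)² = ((0 - 28/3)*(-10 + 3²) - 27)² = (-28*(-10 + 9)/3 - 27)² = (-28/3*(-1) - 27)² = (28/3 - 27)² = (-53/3)² = 2809/9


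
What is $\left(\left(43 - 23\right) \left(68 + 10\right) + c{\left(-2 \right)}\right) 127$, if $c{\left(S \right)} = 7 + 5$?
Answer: $199644$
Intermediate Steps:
$c{\left(S \right)} = 12$
$\left(\left(43 - 23\right) \left(68 + 10\right) + c{\left(-2 \right)}\right) 127 = \left(\left(43 - 23\right) \left(68 + 10\right) + 12\right) 127 = \left(20 \cdot 78 + 12\right) 127 = \left(1560 + 12\right) 127 = 1572 \cdot 127 = 199644$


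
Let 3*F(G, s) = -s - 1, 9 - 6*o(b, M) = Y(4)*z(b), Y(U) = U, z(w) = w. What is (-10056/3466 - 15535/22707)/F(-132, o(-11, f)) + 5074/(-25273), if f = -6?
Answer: 5822748676852/6519655111413 ≈ 0.89311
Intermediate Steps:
o(b, M) = 3/2 - 2*b/3
F(G, s) = -1/3 - s/3 (F(G, s) = (-s - 1)/3 = (-1 - s)/3 = -1/3 - s/3)
(-10056/3466 - 15535/22707)/F(-132, o(-11, f)) + 5074/(-25273) = (-10056/3466 - 15535/22707)/(-1/3 - (3/2 - 2/3*(-11))/3) + 5074/(-25273) = (-10056*1/3466 - 15535*1/22707)/(-1/3 - (3/2 + 22/3)/3) + 5074*(-1/25273) = (-5028/1733 - 15535/22707)/(-1/3 - 1/3*53/6) - 5074/25273 = -141092951/(39351231*(-1/3 - 53/18)) - 5074/25273 = -141092951/(39351231*(-59/18)) - 5074/25273 = -141092951/39351231*(-18/59) - 5074/25273 = 282185902/257969181 - 5074/25273 = 5822748676852/6519655111413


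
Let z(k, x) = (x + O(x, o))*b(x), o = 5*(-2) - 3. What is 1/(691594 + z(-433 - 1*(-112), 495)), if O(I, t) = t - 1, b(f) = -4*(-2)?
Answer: 1/695442 ≈ 1.4379e-6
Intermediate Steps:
b(f) = 8
o = -13 (o = -10 - 3 = -13)
O(I, t) = -1 + t
z(k, x) = -112 + 8*x (z(k, x) = (x + (-1 - 13))*8 = (x - 14)*8 = (-14 + x)*8 = -112 + 8*x)
1/(691594 + z(-433 - 1*(-112), 495)) = 1/(691594 + (-112 + 8*495)) = 1/(691594 + (-112 + 3960)) = 1/(691594 + 3848) = 1/695442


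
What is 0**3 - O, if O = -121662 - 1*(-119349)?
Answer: 2313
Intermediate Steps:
O = -2313 (O = -121662 + 119349 = -2313)
0**3 - O = 0**3 - 1*(-2313) = 0 + 2313 = 2313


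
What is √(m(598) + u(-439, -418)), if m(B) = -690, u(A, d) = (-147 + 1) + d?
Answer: I*√1254 ≈ 35.412*I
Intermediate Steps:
u(A, d) = -146 + d
√(m(598) + u(-439, -418)) = √(-690 + (-146 - 418)) = √(-690 - 564) = √(-1254) = I*√1254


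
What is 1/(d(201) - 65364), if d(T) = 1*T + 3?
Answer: -1/65160 ≈ -1.5347e-5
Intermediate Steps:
d(T) = 3 + T (d(T) = T + 3 = 3 + T)
1/(d(201) - 65364) = 1/((3 + 201) - 65364) = 1/(204 - 65364) = 1/(-65160) = -1/65160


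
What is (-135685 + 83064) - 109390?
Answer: -162011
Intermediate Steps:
(-135685 + 83064) - 109390 = -52621 - 109390 = -162011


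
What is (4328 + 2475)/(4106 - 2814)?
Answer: 6803/1292 ≈ 5.2655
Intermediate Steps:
(4328 + 2475)/(4106 - 2814) = 6803/1292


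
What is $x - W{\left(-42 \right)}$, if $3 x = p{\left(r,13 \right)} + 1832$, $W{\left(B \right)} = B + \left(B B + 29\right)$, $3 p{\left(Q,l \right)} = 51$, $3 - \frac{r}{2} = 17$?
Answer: $- \frac{3404}{3} \approx -1134.7$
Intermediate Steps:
$r = -28$ ($r = 6 - 34 = -28$)
$p{\left(Q,l \right)} = 17$ ($p{\left(Q,l \right)} = \frac{1}{3} \cdot 51 = 17$)
$W{\left(B \right)} = 29 + B + B^{2}$ ($W{\left(B \right)} = B + \left(B^{2} + 29\right) = B + \left(29 + B^{2}\right) = 29 + B + B^{2}$)
$x = \frac{1849}{3}$ ($x = \frac{17 + 1832}{3} = \frac{1}{3} \cdot 1849 = \frac{1849}{3} \approx 616.33$)
$x - W{\left(-42 \right)} = \frac{1849}{3} - \left(29 - 42 + \left(-42\right)^{2}\right) = \frac{1849}{3} - \left(29 - 42 + 1764\right) = \frac{1849}{3} - 1751 = - \frac{3404}{3}$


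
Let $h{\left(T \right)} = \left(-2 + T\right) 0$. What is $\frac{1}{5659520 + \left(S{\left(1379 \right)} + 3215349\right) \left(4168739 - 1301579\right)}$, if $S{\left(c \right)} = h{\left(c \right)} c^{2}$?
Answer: $\frac{1}{9218925698360} \approx 1.0847 \cdot 10^{-13}$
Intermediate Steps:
$h{\left(T \right)} = 0$
$S{\left(c \right)} = 0$ ($S{\left(c \right)} = 0 c^{2} = 0$)
$\frac{1}{5659520 + \left(S{\left(1379 \right)} + 3215349\right) \left(4168739 - 1301579\right)} = \frac{1}{5659520 + \left(0 + 3215349\right) \left(4168739 - 1301579\right)} = \frac{1}{5659520 + 3215349 \cdot 2867160} = \frac{1}{5659520 + 9218920038840} = \frac{1}{9218925698360}$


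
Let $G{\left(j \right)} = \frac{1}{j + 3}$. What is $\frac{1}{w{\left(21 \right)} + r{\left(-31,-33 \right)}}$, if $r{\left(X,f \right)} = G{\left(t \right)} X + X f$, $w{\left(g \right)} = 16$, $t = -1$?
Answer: $\frac{2}{2047} \approx 0.00097704$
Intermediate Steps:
$G{\left(j \right)} = \frac{1}{3 + j}$
$r{\left(X,f \right)} = \frac{X}{2} + X f$ ($r{\left(X,f \right)} = \frac{X}{3 - 1} + X f = \frac{X}{2} + X f$)
$\frac{1}{w{\left(21 \right)} + r{\left(-31,-33 \right)}} = \frac{1}{16 - 31 \left(\frac{1}{2} - 33\right)} = \frac{1}{16 - - \frac{2015}{2}} = \frac{1}{16 + \frac{2015}{2}} = \frac{1}{\frac{2047}{2}} = \frac{2}{2047}$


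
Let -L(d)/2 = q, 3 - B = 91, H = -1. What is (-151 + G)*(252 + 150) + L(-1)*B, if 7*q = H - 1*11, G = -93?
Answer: -688728/7 ≈ -98390.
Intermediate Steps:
B = -88 (B = 3 - 1*91 = 3 - 91 = -88)
q = -12/7 (q = (-1 - 1*11)/7 = (-1 - 11)/7 = (⅐)*(-12) = -12/7 ≈ -1.7143)
L(d) = 24/7 (L(d) = -2*(-12/7) = 24/7)
(-151 + G)*(252 + 150) + L(-1)*B = (-151 - 93)*(252 + 150) + (24/7)*(-88) = -244*402 - 2112/7 = -98088 - 2112/7 = -688728/7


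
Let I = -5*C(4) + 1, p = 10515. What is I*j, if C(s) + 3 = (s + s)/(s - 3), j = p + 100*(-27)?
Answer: -187560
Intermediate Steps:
j = 7815 (j = 10515 + 100*(-27) = 10515 - 2700 = 7815)
C(s) = -3 + 2*s/(-3 + s) (C(s) = -3 + (s + s)/(s - 3) = -3 + (2*s)/(-3 + s) = -3 + 2*s/(-3 + s))
I = -24 (I = -5*(9 - 1*4)/(-3 + 4) + 1 = -5*(9 - 4)/1 + 1 = -5*5 + 1 = -25 + 1 = -24)
I*j = -24*7815 = -187560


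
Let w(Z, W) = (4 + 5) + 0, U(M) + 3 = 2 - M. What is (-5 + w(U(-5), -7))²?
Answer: 16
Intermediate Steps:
U(M) = -1 - M (U(M) = -3 + (2 - M) = -1 - M)
w(Z, W) = 9 (w(Z, W) = 9 + 0 = 9)
(-5 + w(U(-5), -7))² = (-5 + 9)² = 4² = 16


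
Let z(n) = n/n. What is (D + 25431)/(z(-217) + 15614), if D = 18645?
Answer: 14692/5205 ≈ 2.8227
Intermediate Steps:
z(n) = 1
(D + 25431)/(z(-217) + 15614) = (18645 + 25431)/(1 + 15614) = 44076/15615 = 44076*(1/15615) = 14692/5205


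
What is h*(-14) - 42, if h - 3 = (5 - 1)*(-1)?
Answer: -28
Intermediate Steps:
h = -1 (h = 3 + (5 - 1)*(-1) = 3 + 4*(-1) = 3 - 4 = -1)
h*(-14) - 42 = -1*(-14) - 42 = 14 - 42 = -28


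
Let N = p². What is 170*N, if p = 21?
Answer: 74970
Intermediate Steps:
N = 441 (N = 21² = 441)
170*N = 170*441 = 74970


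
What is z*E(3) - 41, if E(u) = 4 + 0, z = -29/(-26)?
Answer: -475/13 ≈ -36.538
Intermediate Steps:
z = 29/26 (z = -29*(-1/26) = 29/26 ≈ 1.1154)
E(u) = 4
z*E(3) - 41 = (29/26)*4 - 41 = 58/13 - 41 = -475/13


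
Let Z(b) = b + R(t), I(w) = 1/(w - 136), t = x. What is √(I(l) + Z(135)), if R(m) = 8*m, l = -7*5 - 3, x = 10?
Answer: √6509166/174 ≈ 14.663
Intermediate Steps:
l = -38 (l = -35 - 3 = -38)
t = 10
I(w) = 1/(-136 + w)
Z(b) = 80 + b (Z(b) = b + 8*10 = b + 80 = 80 + b)
√(I(l) + Z(135)) = √(1/(-136 - 38) + (80 + 135)) = √(1/(-174) + 215) = √(-1/174 + 215) = √(37409/174) = √6509166/174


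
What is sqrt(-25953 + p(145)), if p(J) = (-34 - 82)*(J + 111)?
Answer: I*sqrt(55649) ≈ 235.9*I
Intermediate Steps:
p(J) = -12876 - 116*J (p(J) = -116*(111 + J) = -12876 - 116*J)
sqrt(-25953 + p(145)) = sqrt(-25953 + (-12876 - 116*145)) = sqrt(-25953 + (-12876 - 16820)) = sqrt(-25953 - 29696) = sqrt(-55649) = I*sqrt(55649)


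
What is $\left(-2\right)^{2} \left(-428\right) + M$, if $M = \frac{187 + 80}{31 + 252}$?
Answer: $- \frac{484229}{283} \approx -1711.1$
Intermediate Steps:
$M = \frac{267}{283} \approx 0.94346$
$\left(-2\right)^{2} \left(-428\right) + M = \left(-2\right)^{2} \left(-428\right) + \frac{267}{283} = 4 \left(-428\right) + \frac{267}{283} = -1712 + \frac{267}{283} = - \frac{484229}{283}$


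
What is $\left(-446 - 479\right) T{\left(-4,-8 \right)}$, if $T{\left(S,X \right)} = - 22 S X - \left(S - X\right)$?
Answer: $654900$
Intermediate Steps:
$T{\left(S,X \right)} = X - S - 22 S X$ ($T{\left(S,X \right)} = - 22 S X - \left(S - X\right) = X - S - 22 S X$)
$\left(-446 - 479\right) T{\left(-4,-8 \right)} = \left(-446 - 479\right) \left(-8 - -4 - \left(-88\right) \left(-8\right)\right) = - 925 \left(-8 + 4 - 704\right) = \left(-925\right) \left(-708\right) = 654900$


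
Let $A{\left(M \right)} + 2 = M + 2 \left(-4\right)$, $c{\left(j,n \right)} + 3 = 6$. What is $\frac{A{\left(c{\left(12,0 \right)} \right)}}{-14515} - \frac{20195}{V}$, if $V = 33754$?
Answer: $- \frac{41842021}{69991330} \approx -0.59782$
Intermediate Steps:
$c{\left(j,n \right)} = 3$ ($c{\left(j,n \right)} = -3 + 6 = 3$)
$A{\left(M \right)} = -10 + M$ ($A{\left(M \right)} = -2 + \left(M + 2 \left(-4\right)\right) = -2 + \left(M - 8\right) = -2 + \left(-8 + M\right) = -10 + M$)
$\frac{A{\left(c{\left(12,0 \right)} \right)}}{-14515} - \frac{20195}{V} = \frac{-10 + 3}{-14515} - \frac{20195}{33754} = \left(-7\right) \left(- \frac{1}{14515}\right) - \frac{2885}{4822} = \frac{7}{14515} - \frac{2885}{4822} = - \frac{41842021}{69991330}$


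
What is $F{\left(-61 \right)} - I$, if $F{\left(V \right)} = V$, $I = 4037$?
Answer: $-4098$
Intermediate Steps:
$F{\left(-61 \right)} - I = -61 - 4037 = -4098$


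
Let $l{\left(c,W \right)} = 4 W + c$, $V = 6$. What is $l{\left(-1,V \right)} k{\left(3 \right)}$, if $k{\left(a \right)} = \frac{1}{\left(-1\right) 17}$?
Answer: $- \frac{23}{17} \approx -1.3529$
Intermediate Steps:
$l{\left(c,W \right)} = c + 4 W$
$k{\left(a \right)} = - \frac{1}{17}$ ($k{\left(a \right)} = \frac{1}{-17} = - \frac{1}{17}$)
$l{\left(-1,V \right)} k{\left(3 \right)} = \left(-1 + 4 \cdot 6\right) \left(- \frac{1}{17}\right) = \left(-1 + 24\right) \left(- \frac{1}{17}\right) = 23 \left(- \frac{1}{17}\right) = - \frac{23}{17}$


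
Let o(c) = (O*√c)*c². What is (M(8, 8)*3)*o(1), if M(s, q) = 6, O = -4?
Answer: -72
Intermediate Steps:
o(c) = -4*c^(5/2) (o(c) = (-4*√c)*c² = -4*c^(5/2))
(M(8, 8)*3)*o(1) = (6*3)*(-4*1^(5/2)) = 18*(-4*1) = 18*(-4) = -72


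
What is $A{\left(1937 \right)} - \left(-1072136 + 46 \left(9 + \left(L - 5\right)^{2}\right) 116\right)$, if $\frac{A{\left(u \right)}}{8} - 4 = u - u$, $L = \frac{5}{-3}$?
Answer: $\frac{7082896}{9} \approx 7.8699 \cdot 10^{5}$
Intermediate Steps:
$L = - \frac{5}{3}$ ($L = 5 \left(- \frac{1}{3}\right) = - \frac{5}{3} \approx -1.6667$)
$A{\left(u \right)} = 32$ ($A{\left(u \right)} = 32 + 8 \left(u - u\right) = 32 + 8 \cdot 0 = 32 + 0 = 32$)
$A{\left(1937 \right)} - \left(-1072136 + 46 \left(9 + \left(L - 5\right)^{2}\right) 116\right) = 32 - \left(-1072136 + 46 \left(9 + \left(- \frac{5}{3} - 5\right)^{2}\right) 116\right) = 32 - \left(-1072136 + 46 \left(9 + \left(- \frac{20}{3}\right)^{2}\right) 116\right) = 32 - \left(-1072136 + 46 \left(9 + \frac{400}{9}\right) 116\right) = 32 - \left(-1072136 + 46 \cdot \frac{481}{9} \cdot 116\right) = 32 - \left(-1072136 + \frac{22126}{9} \cdot 116\right) = 32 - \left(-1072136 + \frac{2566616}{9}\right) = 32 - - \frac{7082608}{9} = 32 + \frac{7082608}{9} = \frac{7082896}{9}$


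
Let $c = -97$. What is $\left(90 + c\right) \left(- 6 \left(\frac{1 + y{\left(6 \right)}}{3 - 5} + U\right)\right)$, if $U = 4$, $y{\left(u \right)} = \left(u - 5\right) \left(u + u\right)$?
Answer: $-105$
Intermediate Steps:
$y{\left(u \right)} = 2 u \left(-5 + u\right)$ ($y{\left(u \right)} = \left(-5 + u\right) 2 u = 2 u \left(-5 + u\right)$)
$\left(90 + c\right) \left(- 6 \left(\frac{1 + y{\left(6 \right)}}{3 - 5} + U\right)\right) = \left(90 - 97\right) \left(- 6 \left(\frac{1 + 2 \cdot 6 \left(-5 + 6\right)}{3 - 5} + 4\right)\right) = - 7 \left(- 6 \left(\frac{1 + 2 \cdot 6 \cdot 1}{-2} + 4\right)\right) = - 7 \left(- 6 \left(\left(1 + 12\right) \left(- \frac{1}{2}\right) + 4\right)\right) = - 7 \left(- 6 \left(13 \left(- \frac{1}{2}\right) + 4\right)\right) = - 7 \left(- 6 \left(- \frac{13}{2} + 4\right)\right) = - 7 \left(\left(-6\right) \left(- \frac{5}{2}\right)\right) = \left(-7\right) 15 = -105$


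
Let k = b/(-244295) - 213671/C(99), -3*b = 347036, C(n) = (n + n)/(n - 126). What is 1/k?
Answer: 16123470/469796447297 ≈ 3.4320e-5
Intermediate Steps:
C(n) = 2*n/(-126 + n) (C(n) = (2*n)/(-126 + n) = 2*n/(-126 + n))
b = -347036/3 (b = -1/3*347036 = -347036/3 ≈ -1.1568e+5)
k = 469796447297/16123470 (k = -347036/3/(-244295) - 213671/(2*99/(-126 + 99)) = -347036/3*(-1/244295) - 213671/(2*99/(-27)) = 347036/732885 - 213671/(2*99*(-1/27)) = 347036/732885 - 213671/(-22/3) = 347036/732885 - 213671*(-3/22) = 347036/732885 + 641013/22 = 469796447297/16123470 ≈ 29137.)
1/k = 1/(469796447297/16123470) = 16123470/469796447297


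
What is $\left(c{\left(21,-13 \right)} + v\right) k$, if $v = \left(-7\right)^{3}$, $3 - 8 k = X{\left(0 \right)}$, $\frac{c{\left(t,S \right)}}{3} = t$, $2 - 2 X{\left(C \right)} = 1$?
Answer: $- \frac{175}{2} \approx -87.5$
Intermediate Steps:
$X{\left(C \right)} = \frac{1}{2}$ ($X{\left(C \right)} = 1 - \frac{1}{2} = \frac{1}{2}$)
$c{\left(t,S \right)} = 3 t$
$k = \frac{5}{16}$ ($k = \frac{3}{8} - \frac{1}{16} = \frac{5}{16} \approx 0.3125$)
$v = -343$
$\left(c{\left(21,-13 \right)} + v\right) k = \left(3 \cdot 21 - 343\right) \frac{5}{16} = \left(63 - 343\right) \frac{5}{16} = \left(-280\right) \frac{5}{16} = - \frac{175}{2}$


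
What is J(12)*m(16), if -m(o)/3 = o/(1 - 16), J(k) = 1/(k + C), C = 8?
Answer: 4/25 ≈ 0.16000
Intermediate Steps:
J(k) = 1/(8 + k) (J(k) = 1/(k + 8) = 1/(8 + k))
m(o) = o/5 (m(o) = -3*o/(1 - 16) = -3*o/(-15) = -(-1)*o/5 = o/5)
J(12)*m(16) = ((⅕)*16)/(8 + 12) = (16/5)/20 = (1/20)*(16/5) = 4/25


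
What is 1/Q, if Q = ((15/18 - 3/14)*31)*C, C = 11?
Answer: 21/4433 ≈ 0.0047372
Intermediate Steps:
Q = 4433/21 (Q = ((15/18 - 3/14)*31)*11 = ((15*(1/18) - 3*1/14)*31)*11 = ((⅚ - 3/14)*31)*11 = ((13/21)*31)*11 = (403/21)*11 = 4433/21 ≈ 211.10)
1/Q = 1/(4433/21) = 21/4433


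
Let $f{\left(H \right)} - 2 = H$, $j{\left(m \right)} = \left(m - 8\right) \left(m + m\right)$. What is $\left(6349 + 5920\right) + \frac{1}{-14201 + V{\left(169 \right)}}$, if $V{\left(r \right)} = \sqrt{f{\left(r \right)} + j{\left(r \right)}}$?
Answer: $\frac{2473599845227}{201613812} - \frac{\sqrt{54589}}{201613812} \approx 12269.0$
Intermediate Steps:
$j{\left(m \right)} = 2 m \left(-8 + m\right)$ ($j{\left(m \right)} = \left(-8 + m\right) 2 m = 2 m \left(-8 + m\right)$)
$f{\left(H \right)} = 2 + H$
$V{\left(r \right)} = \sqrt{2 + r + 2 r \left(-8 + r\right)}$ ($V{\left(r \right)} = \sqrt{\left(2 + r\right) + 2 r \left(-8 + r\right)} = \sqrt{2 + r + 2 r \left(-8 + r\right)}$)
$\left(6349 + 5920\right) + \frac{1}{-14201 + V{\left(169 \right)}} = \left(6349 + 5920\right) + \frac{1}{-14201 + \sqrt{2 + 169 + 2 \cdot 169 \left(-8 + 169\right)}} = 12269 + \frac{1}{-14201 + \sqrt{2 + 169 + 2 \cdot 169 \cdot 161}} = 12269 + \frac{1}{-14201 + \sqrt{2 + 169 + 54418}} = 12269 + \frac{1}{-14201 + \sqrt{54589}}$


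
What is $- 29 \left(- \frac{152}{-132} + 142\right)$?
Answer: $- \frac{136996}{33} \approx -4151.4$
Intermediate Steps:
$- 29 \left(- \frac{152}{-132} + 142\right) = - 29 \left(\left(-152\right) \left(- \frac{1}{132}\right) + 142\right) = - 29 \left(\frac{38}{33} + 142\right) = \left(-29\right) \frac{4724}{33} = - \frac{136996}{33}$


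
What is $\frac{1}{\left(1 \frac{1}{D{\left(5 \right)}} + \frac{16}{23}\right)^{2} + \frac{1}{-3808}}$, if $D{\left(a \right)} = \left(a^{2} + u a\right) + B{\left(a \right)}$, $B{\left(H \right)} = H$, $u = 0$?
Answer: $\frac{453247200}{240745543} \approx 1.8827$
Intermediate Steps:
$D{\left(a \right)} = a + a^{2}$ ($D{\left(a \right)} = \left(a^{2} + 0 a\right) + a = \left(a^{2} + 0\right) + a = a^{2} + a = a + a^{2}$)
$\frac{1}{\left(1 \frac{1}{D{\left(5 \right)}} + \frac{16}{23}\right)^{2} + \frac{1}{-3808}} = \frac{1}{\left(1 \frac{1}{5 \left(1 + 5\right)} + \frac{16}{23}\right)^{2} + \frac{1}{-3808}} = \frac{1}{\left(1 \frac{1}{5 \cdot 6} + 16 \cdot \frac{1}{23}\right)^{2} - \frac{1}{3808}} = \frac{1}{\left(1 \cdot \frac{1}{30} + \frac{16}{23}\right)^{2} - \frac{1}{3808}} = \frac{1}{\left(\frac{1}{30} + \frac{16}{23}\right)^{2} - \frac{1}{3808}} = \frac{1}{\left(\frac{503}{690}\right)^{2} - \frac{1}{3808}} = \frac{1}{\frac{253009}{476100} - \frac{1}{3808}} = \frac{1}{\frac{240745543}{453247200}} = \frac{453247200}{240745543}$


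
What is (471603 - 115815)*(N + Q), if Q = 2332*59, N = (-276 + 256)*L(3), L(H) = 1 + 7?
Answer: 48895233264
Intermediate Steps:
L(H) = 8
N = -160 (N = (-276 + 256)*8 = -20*8 = -160)
Q = 137588
(471603 - 115815)*(N + Q) = (471603 - 115815)*(-160 + 137588) = 355788*137428 = 48895233264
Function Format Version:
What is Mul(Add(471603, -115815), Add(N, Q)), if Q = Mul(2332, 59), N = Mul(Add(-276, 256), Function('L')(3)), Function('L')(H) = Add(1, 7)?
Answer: 48895233264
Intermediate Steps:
Function('L')(H) = 8
N = -160 (N = Mul(Add(-276, 256), 8) = Mul(-20, 8) = -160)
Q = 137588
Mul(Add(471603, -115815), Add(N, Q)) = Mul(Add(471603, -115815), Add(-160, 137588)) = Mul(355788, 137428) = 48895233264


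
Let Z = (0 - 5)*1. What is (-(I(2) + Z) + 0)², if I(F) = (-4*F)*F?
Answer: 441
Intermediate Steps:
I(F) = -4*F²
Z = -5 (Z = -5*1 = -5)
(-(I(2) + Z) + 0)² = (-(-4*2² - 5) + 0)² = (-(-4*4 - 5) + 0)² = (-(-16 - 5) + 0)² = (-1*(-21) + 0)² = (21 + 0)² = 21² = 441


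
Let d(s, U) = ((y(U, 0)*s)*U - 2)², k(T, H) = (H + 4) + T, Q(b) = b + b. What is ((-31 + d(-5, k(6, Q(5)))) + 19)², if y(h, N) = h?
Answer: 16063999872064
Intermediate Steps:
Q(b) = 2*b
k(T, H) = 4 + H + T (k(T, H) = (4 + H) + T = 4 + H + T)
d(s, U) = (-2 + s*U²)² (d(s, U) = ((U*s)*U - 2)² = (s*U² - 2)² = (-2 + s*U²)²)
((-31 + d(-5, k(6, Q(5)))) + 19)² = ((-31 + (-2 - 5*(4 + 2*5 + 6)²)²) + 19)² = ((-31 + (-2 - 5*(4 + 10 + 6)²)²) + 19)² = ((-31 + (-2 - 5*20²)²) + 19)² = ((-31 + (-2 - 5*400)²) + 19)² = ((-31 + (-2 - 2000)²) + 19)² = ((-31 + (-2002)²) + 19)² = ((-31 + 4008004) + 19)² = (4007973 + 19)² = 4007992² = 16063999872064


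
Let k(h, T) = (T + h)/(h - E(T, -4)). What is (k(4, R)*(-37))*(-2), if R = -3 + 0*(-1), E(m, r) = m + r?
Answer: 74/11 ≈ 6.7273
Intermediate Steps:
R = -3 (R = -3 + 0 = -3)
k(h, T) = (T + h)/(4 + h - T) (k(h, T) = (T + h)/(h - (T - 4)) = (T + h)/(h - (-4 + T)) = (T + h)/(h + (4 - T)) = (T + h)/(4 + h - T))
(k(4, R)*(-37))*(-2) = (((-3 + 4)/(4 + 4 - 1*(-3)))*(-37))*(-2) = ((1/(4 + 4 + 3))*(-37))*(-2) = ((1/11)*(-37))*(-2) = -37/11*(-2) = 74/11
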